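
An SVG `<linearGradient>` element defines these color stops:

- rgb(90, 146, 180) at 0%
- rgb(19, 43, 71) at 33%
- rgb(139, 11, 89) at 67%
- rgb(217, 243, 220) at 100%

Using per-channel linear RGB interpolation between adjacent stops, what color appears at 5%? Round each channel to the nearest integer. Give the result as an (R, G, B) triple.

5% lies between the 0% and 33% stops, so the local fraction is t = (5 − 0)/(33 − 0) = 5/33 ≈ 0.1515.
R = 90 + 0.1515 × (19 − 90) = 79.243 → 79
G = 146 + 0.1515 × (43 − 146) = 130.395 → 130
B = 180 + 0.1515 × (71 − 180) = 163.487 → 163

(79, 130, 163)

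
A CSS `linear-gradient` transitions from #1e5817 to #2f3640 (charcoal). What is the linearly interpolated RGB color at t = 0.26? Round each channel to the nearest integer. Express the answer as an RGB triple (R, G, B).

#1e5817 → (30, 88, 23); #2f3640 → (47, 54, 64).
R = 30 + 0.26 × (47 − 30) = 30 + 0.26 × 17 = 34.42 → 34
G = 88 + 0.26 × (54 − 88) = 88 + 0.26 × -34 = 79.16 → 79
B = 23 + 0.26 × (64 − 23) = 23 + 0.26 × 41 = 33.66 → 34
So the blended color is (34, 79, 34), about #224f22.

(34, 79, 34)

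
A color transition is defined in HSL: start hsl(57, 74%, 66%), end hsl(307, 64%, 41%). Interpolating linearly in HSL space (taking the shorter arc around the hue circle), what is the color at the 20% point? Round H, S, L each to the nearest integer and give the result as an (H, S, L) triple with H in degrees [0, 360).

Hue: 307 − 57 = 250°, but |250| > 180 so the shorter arc goes the other way: Δh = 250 − 360 = -110°.
H = 57 + 0.2 × (-110) = 35 → 35°
S = 74 + 0.2 × (64 − 74) = 72 → 72%
L = 66 + 0.2 × (41 − 66) = 61 → 61%

(35, 72, 61)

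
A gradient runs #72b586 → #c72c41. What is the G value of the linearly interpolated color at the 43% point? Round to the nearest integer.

122

G₁ = 181 (from #72b586), G₂ = 44 (from #c72c41).
G = 181 + 0.43 × (44 − 181) = 122.09 → 122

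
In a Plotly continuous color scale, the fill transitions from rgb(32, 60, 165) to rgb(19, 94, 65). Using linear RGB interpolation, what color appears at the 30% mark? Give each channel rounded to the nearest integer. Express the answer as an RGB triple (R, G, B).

30% corresponds to t = 0.3.
R = 32 + 0.3 × (19 − 32) = 32 + 0.3 × -13 = 28.1 → 28
G = 60 + 0.3 × (94 − 60) = 60 + 0.3 × 34 = 70.2 → 70
B = 165 + 0.3 × (65 − 165) = 165 + 0.3 × -100 = 135 → 135

(28, 70, 135)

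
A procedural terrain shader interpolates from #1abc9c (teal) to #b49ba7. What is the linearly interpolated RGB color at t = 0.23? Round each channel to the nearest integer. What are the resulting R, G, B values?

#1abc9c → (26, 188, 156); #b49ba7 → (180, 155, 167).
R = 26 + 0.23 × (180 − 26) = 26 + 0.23 × 154 = 61.42 → 61
G = 188 + 0.23 × (155 − 188) = 188 + 0.23 × -33 = 180.41 → 180
B = 156 + 0.23 × (167 − 156) = 156 + 0.23 × 11 = 158.53 → 159

(61, 180, 159)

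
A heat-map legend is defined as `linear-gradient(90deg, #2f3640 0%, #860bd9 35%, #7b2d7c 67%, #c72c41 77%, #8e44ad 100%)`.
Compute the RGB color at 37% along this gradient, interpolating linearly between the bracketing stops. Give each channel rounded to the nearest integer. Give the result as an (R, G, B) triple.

37% lies between the 35% and 67% stops, so the local fraction is t = (37 − 35)/(67 − 35) = 2/32 ≈ 0.0625.
#860bd9 → (134, 11, 217); #7b2d7c → (123, 45, 124).
R = 134 + 0.0625 × (123 − 134) = 133.312 → 133
G = 11 + 0.0625 × (45 − 11) = 13.125 → 13
B = 217 + 0.0625 × (124 − 217) = 211.188 → 211

(133, 13, 211)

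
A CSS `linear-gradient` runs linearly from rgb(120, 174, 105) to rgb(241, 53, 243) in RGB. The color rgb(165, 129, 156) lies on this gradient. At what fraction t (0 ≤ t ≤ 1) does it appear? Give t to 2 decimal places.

0.37

Invert the lerp on the B channel (largest span, 138): t = (156 − 105) / (243 − 105) = 51/138 = 0.36957.
Check on R: (165 − 120)/(241 − 120) = 0.3719 ✓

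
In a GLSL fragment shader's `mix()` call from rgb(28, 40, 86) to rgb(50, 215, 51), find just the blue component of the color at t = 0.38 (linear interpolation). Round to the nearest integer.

73

B = 86 + 0.38 × (51 − 86) = 72.7 → 73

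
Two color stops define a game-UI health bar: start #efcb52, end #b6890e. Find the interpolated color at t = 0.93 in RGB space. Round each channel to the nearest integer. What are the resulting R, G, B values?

#efcb52 → (239, 203, 82); #b6890e → (182, 137, 14).
R = 239 + 0.93 × (182 − 239) = 239 + 0.93 × -57 = 185.99 → 186
G = 203 + 0.93 × (137 − 203) = 203 + 0.93 × -66 = 141.62 → 142
B = 82 + 0.93 × (14 − 82) = 82 + 0.93 × -68 = 18.76 → 19
So the blended color is (186, 142, 19), about #ba8e13.

(186, 142, 19)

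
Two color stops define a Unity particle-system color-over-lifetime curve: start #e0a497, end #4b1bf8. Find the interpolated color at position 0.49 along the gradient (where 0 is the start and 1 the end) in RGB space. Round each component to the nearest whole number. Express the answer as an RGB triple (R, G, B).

(151, 97, 199)

#e0a497 → (224, 164, 151); #4b1bf8 → (75, 27, 248).
R = 224 + 0.49 × (75 − 224) = 224 + 0.49 × -149 = 150.99 → 151
G = 164 + 0.49 × (27 − 164) = 164 + 0.49 × -137 = 96.87 → 97
B = 151 + 0.49 × (248 − 151) = 151 + 0.49 × 97 = 198.53 → 199
So the blended color is (151, 97, 199), about #9761c7.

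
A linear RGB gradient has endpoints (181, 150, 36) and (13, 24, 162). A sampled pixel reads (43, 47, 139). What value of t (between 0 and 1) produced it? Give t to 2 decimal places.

0.82

Invert the lerp on the R channel (largest span, 168): t = (43 − 181) / (13 − 181) = -138/-168 = 0.82143.
Check on G: (47 − 150)/(24 − 150) = 0.8175 ✓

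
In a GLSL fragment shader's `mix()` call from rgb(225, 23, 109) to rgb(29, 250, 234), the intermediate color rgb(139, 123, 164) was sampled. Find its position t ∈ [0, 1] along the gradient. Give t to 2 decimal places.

0.44

Invert the lerp on the G channel (largest span, 227): t = (123 − 23) / (250 − 23) = 100/227 = 0.44053.
Check on R: (139 − 225)/(29 − 225) = 0.4388 ✓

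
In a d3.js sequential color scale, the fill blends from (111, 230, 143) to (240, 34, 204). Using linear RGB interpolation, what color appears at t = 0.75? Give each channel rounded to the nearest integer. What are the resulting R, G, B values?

(208, 83, 189)

R = 111 + 0.75 × (240 − 111) = 111 + 0.75 × 129 = 207.75 → 208
G = 230 + 0.75 × (34 − 230) = 230 + 0.75 × -196 = 83 → 83
B = 143 + 0.75 × (204 − 143) = 143 + 0.75 × 61 = 188.75 → 189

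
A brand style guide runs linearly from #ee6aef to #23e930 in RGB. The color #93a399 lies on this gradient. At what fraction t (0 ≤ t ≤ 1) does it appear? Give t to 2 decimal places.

0.45

Invert the lerp on the R channel (largest span, 203): t = (147 − 238) / (35 − 238) = -91/-203 = 0.44828.
Check on G: (163 − 106)/(233 − 106) = 0.4488 ✓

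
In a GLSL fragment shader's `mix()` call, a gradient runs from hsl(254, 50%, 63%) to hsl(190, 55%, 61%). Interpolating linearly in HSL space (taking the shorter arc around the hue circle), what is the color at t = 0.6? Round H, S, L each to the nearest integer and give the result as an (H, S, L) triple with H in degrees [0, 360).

(216, 53, 62)

Hue arc: Δh = 190 − 254 = -64° (|Δh| ≤ 180, already the shorter path).
H = 254 + 0.6 × (-64) = 215.6 → 216°
S = 50 + 0.6 × (55 − 50) = 53 → 53%
L = 63 + 0.6 × (61 − 63) = 61.8 → 62%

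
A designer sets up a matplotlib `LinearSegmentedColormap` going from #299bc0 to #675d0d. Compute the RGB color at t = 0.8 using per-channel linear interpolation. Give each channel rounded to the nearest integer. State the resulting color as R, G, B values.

(91, 105, 49)

#299bc0 → (41, 155, 192); #675d0d → (103, 93, 13).
R = 41 + 0.8 × (103 − 41) = 41 + 0.8 × 62 = 90.6 → 91
G = 155 + 0.8 × (93 − 155) = 155 + 0.8 × -62 = 105.4 → 105
B = 192 + 0.8 × (13 − 192) = 192 + 0.8 × -179 = 48.8 → 49
So the blended color is (91, 105, 49), about #5b6931.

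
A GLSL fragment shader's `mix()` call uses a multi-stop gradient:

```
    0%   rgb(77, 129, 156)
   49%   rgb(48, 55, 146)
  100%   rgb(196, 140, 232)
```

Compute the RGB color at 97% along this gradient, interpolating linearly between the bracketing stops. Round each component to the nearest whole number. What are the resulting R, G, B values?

97% lies between the 49% and 100% stops, so the local fraction is t = (97 − 49)/(100 − 49) = 48/51 ≈ 0.9412.
R = 48 + 0.9412 × (196 − 48) = 187.298 → 187
G = 55 + 0.9412 × (140 − 55) = 135.002 → 135
B = 146 + 0.9412 × (232 − 146) = 226.943 → 227

(187, 135, 227)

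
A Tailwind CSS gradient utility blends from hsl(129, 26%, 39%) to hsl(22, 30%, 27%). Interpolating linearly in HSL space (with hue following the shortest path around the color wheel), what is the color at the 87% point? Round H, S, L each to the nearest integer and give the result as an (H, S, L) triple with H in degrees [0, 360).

(36, 29, 29)

Hue arc: Δh = 22 − 129 = -107° (|Δh| ≤ 180, already the shorter path).
H = 129 + 0.87 × (-107) = 35.91 → 36°
S = 26 + 0.87 × (30 − 26) = 29.48 → 29%
L = 39 + 0.87 × (27 − 39) = 28.56 → 29%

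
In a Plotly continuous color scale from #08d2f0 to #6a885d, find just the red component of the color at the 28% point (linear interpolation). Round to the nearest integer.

R₁ = 8 (from #08d2f0), R₂ = 106 (from #6a885d).
R = 8 + 0.28 × (106 − 8) = 35.44 → 35

35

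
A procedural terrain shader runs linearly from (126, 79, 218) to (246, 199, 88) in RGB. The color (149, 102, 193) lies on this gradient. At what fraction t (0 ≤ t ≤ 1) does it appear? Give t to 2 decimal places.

0.19

Invert the lerp on the B channel (largest span, 130): t = (193 − 218) / (88 − 218) = -25/-130 = 0.19231.
Check on R: (149 − 126)/(246 − 126) = 0.1917 ✓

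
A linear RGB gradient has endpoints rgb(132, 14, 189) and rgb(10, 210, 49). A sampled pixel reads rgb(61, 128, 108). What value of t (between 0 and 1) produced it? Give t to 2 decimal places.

0.58

Invert the lerp on the G channel (largest span, 196): t = (128 − 14) / (210 − 14) = 114/196 = 0.58163.
Check on R: (61 − 132)/(10 − 132) = 0.582 ✓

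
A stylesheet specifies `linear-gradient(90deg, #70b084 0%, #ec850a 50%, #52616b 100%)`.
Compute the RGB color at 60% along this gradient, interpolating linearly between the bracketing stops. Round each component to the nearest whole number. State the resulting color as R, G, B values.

(205, 126, 29)

60% lies between the 50% and 100% stops, so the local fraction is t = (60 − 50)/(100 − 50) = 10/50 ≈ 0.2.
#ec850a → (236, 133, 10); #52616b → (82, 97, 107).
R = 236 + 0.2 × (82 − 236) = 205.2 → 205
G = 133 + 0.2 × (97 − 133) = 125.8 → 126
B = 10 + 0.2 × (107 − 10) = 29.4 → 29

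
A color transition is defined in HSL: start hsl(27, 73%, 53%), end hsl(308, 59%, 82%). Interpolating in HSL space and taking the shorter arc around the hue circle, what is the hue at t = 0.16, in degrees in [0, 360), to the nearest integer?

Hue: 308 − 27 = 281°, but |281| > 180 so the shorter arc goes the other way: Δh = 281 − 360 = -79°.
H = 27 + 0.16 × (-79) = 14.36 → 14°

14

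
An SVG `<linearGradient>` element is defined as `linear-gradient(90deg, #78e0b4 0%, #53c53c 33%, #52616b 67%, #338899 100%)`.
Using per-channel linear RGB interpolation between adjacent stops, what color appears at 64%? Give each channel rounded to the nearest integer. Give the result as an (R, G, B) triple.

(82, 106, 103)

64% lies between the 33% and 67% stops, so the local fraction is t = (64 − 33)/(67 − 33) = 31/34 ≈ 0.9118.
#53c53c → (83, 197, 60); #52616b → (82, 97, 107).
R = 83 + 0.9118 × (82 − 83) = 82.088 → 82
G = 197 + 0.9118 × (97 − 197) = 105.82 → 106
B = 60 + 0.9118 × (107 − 60) = 102.855 → 103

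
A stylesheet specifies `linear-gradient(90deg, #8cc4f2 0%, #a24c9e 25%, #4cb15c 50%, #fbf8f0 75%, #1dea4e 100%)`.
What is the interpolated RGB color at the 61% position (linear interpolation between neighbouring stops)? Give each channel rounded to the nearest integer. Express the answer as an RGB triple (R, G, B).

61% lies between the 50% and 75% stops, so the local fraction is t = (61 − 50)/(75 − 50) = 11/25 ≈ 0.44.
#4cb15c → (76, 177, 92); #fbf8f0 → (251, 248, 240).
R = 76 + 0.44 × (251 − 76) = 153 → 153
G = 177 + 0.44 × (248 − 177) = 208.24 → 208
B = 92 + 0.44 × (240 − 92) = 157.12 → 157

(153, 208, 157)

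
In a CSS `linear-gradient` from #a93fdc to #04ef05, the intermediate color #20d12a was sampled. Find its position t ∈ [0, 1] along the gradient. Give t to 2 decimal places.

Invert the lerp on the B channel (largest span, 215): t = (42 − 220) / (5 − 220) = -178/-215 = 0.82791.
Check on R: (32 − 169)/(4 − 169) = 0.8303 ✓

0.83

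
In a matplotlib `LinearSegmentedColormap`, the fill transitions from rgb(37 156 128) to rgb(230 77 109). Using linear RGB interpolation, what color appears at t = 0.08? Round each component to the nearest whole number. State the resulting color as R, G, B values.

R = 37 + 0.08 × (230 − 37) = 37 + 0.08 × 193 = 52.44 → 52
G = 156 + 0.08 × (77 − 156) = 156 + 0.08 × -79 = 149.68 → 150
B = 128 + 0.08 × (109 − 128) = 128 + 0.08 × -19 = 126.48 → 126

(52, 150, 126)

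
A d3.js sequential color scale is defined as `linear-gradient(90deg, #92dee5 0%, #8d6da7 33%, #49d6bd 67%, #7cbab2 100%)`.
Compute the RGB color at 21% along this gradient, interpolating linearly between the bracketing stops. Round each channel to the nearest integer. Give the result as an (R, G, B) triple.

(143, 150, 190)

21% lies between the 0% and 33% stops, so the local fraction is t = (21 − 0)/(33 − 0) = 21/33 ≈ 0.6364.
#92dee5 → (146, 222, 229); #8d6da7 → (141, 109, 167).
R = 146 + 0.6364 × (141 − 146) = 142.818 → 143
G = 222 + 0.6364 × (109 − 222) = 150.087 → 150
B = 229 + 0.6364 × (167 − 229) = 189.543 → 190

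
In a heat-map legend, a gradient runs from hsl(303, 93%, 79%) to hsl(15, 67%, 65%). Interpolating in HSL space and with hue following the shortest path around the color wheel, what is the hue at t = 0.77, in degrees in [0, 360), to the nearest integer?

358

Hue: 15 − 303 = -288°, but |-288| > 180 so the shorter arc goes the other way: Δh = -288 + 360 = 72°.
H = 303 + 0.77 × (72) = 358.44 → 358°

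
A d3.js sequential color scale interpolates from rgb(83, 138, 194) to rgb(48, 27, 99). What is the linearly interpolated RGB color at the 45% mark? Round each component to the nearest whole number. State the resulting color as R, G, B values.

45% corresponds to t = 0.45.
R = 83 + 0.45 × (48 − 83) = 83 + 0.45 × -35 = 67.25 → 67
G = 138 + 0.45 × (27 − 138) = 138 + 0.45 × -111 = 88.05 → 88
B = 194 + 0.45 × (99 − 194) = 194 + 0.45 × -95 = 151.25 → 151
So the blended color is (67, 88, 151), about #435897.

(67, 88, 151)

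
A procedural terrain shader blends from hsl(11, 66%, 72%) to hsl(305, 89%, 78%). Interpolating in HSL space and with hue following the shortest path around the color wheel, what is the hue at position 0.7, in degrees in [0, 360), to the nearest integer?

325

Hue: 305 − 11 = 294°, but |294| > 180 so the shorter arc goes the other way: Δh = 294 − 360 = -66°.
H = 11 + 0.7 × (-66) = -35.2 → -35 → -35 mod 360 = 325°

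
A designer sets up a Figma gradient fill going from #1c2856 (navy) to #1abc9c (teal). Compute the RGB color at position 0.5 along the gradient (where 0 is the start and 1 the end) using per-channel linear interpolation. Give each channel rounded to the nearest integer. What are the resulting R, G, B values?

#1c2856 → (28, 40, 86); #1abc9c → (26, 188, 156).
R = 28 + 0.5 × (26 − 28) = 28 + 0.5 × -2 = 27 → 27
G = 40 + 0.5 × (188 − 40) = 40 + 0.5 × 148 = 114 → 114
B = 86 + 0.5 × (156 − 86) = 86 + 0.5 × 70 = 121 → 121
So the blended color is (27, 114, 121), about #1b7279.

(27, 114, 121)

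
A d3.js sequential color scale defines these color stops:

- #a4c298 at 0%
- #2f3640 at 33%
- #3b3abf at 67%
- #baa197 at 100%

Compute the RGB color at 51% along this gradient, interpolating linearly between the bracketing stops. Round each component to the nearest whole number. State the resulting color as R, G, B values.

(53, 56, 131)

51% lies between the 33% and 67% stops, so the local fraction is t = (51 − 33)/(67 − 33) = 18/34 ≈ 0.5294.
#2f3640 → (47, 54, 64); #3b3abf → (59, 58, 191).
R = 47 + 0.5294 × (59 − 47) = 53.353 → 53
G = 54 + 0.5294 × (58 − 54) = 56.118 → 56
B = 64 + 0.5294 × (191 − 64) = 131.234 → 131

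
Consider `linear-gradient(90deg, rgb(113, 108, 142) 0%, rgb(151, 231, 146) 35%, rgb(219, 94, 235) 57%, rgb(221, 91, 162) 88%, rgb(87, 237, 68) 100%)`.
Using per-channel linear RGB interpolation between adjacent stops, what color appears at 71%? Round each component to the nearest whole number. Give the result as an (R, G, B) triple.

71% lies between the 57% and 88% stops, so the local fraction is t = (71 − 57)/(88 − 57) = 14/31 ≈ 0.4516.
R = 219 + 0.4516 × (221 − 219) = 219.903 → 220
G = 94 + 0.4516 × (91 − 94) = 92.645 → 93
B = 235 + 0.4516 × (162 − 235) = 202.033 → 202

(220, 93, 202)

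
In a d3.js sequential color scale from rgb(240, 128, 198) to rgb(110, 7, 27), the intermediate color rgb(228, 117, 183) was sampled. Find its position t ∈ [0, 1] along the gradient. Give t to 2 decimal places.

Invert the lerp on the B channel (largest span, 171): t = (183 − 198) / (27 − 198) = -15/-171 = 0.087719.
Check on R: (228 − 240)/(110 − 240) = 0.09231 ✓

0.09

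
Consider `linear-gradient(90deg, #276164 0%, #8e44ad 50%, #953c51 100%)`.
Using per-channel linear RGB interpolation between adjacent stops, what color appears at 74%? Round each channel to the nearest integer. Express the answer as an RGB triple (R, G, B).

(145, 64, 129)

74% lies between the 50% and 100% stops, so the local fraction is t = (74 − 50)/(100 − 50) = 24/50 ≈ 0.48.
#8e44ad → (142, 68, 173); #953c51 → (149, 60, 81).
R = 142 + 0.48 × (149 − 142) = 145.36 → 145
G = 68 + 0.48 × (60 − 68) = 64.16 → 64
B = 173 + 0.48 × (81 − 173) = 128.84 → 129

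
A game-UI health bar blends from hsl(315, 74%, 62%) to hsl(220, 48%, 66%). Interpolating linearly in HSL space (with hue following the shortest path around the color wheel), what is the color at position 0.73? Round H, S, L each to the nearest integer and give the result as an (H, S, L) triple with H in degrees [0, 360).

(246, 55, 65)

Hue arc: Δh = 220 − 315 = -95° (|Δh| ≤ 180, already the shorter path).
H = 315 + 0.73 × (-95) = 245.65 → 246°
S = 74 + 0.73 × (48 − 74) = 55.02 → 55%
L = 62 + 0.73 × (66 − 62) = 64.92 → 65%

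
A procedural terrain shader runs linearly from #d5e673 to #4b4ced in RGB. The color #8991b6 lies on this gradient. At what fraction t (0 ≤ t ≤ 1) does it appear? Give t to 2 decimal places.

0.55

Invert the lerp on the G channel (largest span, 154): t = (145 − 230) / (76 − 230) = -85/-154 = 0.55195.
Check on R: (137 − 213)/(75 − 213) = 0.5507 ✓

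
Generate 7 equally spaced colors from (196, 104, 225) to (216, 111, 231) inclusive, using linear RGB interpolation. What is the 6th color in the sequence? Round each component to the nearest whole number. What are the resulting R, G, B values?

With 7 swatches and endpoints inclusive, swatch 6 sits at t = (6 − 1)/(7 − 1) = 5/6 ≈ 0.8333.
R = 196 + 0.8333 × (216 − 196) = 212.666 → 213
G = 104 + 0.8333 × (111 − 104) = 109.833 → 110
B = 225 + 0.8333 × (231 − 225) = 230 → 230

(213, 110, 230)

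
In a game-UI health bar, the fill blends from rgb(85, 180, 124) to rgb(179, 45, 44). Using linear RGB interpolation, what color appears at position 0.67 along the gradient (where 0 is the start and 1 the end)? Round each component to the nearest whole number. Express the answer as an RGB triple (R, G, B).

R = 85 + 0.67 × (179 − 85) = 85 + 0.67 × 94 = 147.98 → 148
G = 180 + 0.67 × (45 − 180) = 180 + 0.67 × -135 = 89.55 → 90
B = 124 + 0.67 × (44 − 124) = 124 + 0.67 × -80 = 70.4 → 70

(148, 90, 70)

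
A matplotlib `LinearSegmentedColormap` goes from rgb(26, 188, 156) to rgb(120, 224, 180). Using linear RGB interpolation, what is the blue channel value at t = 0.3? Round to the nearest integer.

B = 156 + 0.3 × (180 − 156) = 163.2 → 163

163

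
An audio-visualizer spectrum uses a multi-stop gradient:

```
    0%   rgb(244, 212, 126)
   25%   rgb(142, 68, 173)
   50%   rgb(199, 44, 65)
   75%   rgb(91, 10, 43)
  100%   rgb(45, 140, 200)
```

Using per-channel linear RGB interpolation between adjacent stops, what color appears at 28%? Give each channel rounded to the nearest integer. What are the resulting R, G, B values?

28% lies between the 25% and 50% stops, so the local fraction is t = (28 − 25)/(50 − 25) = 3/25 ≈ 0.12.
R = 142 + 0.12 × (199 − 142) = 148.84 → 149
G = 68 + 0.12 × (44 − 68) = 65.12 → 65
B = 173 + 0.12 × (65 − 173) = 160.04 → 160

(149, 65, 160)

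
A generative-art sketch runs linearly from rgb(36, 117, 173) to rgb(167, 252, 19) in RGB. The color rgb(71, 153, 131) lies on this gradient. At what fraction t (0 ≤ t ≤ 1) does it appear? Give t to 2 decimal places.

0.27

Invert the lerp on the B channel (largest span, 154): t = (131 − 173) / (19 − 173) = -42/-154 = 0.27273.
Check on R: (71 − 36)/(167 − 36) = 0.2672 ✓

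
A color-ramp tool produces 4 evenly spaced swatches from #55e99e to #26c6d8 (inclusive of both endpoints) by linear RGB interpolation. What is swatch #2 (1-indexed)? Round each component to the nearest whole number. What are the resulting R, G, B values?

(69, 221, 177)

With 4 swatches and endpoints inclusive, swatch 2 sits at t = (2 − 1)/(4 − 1) = 1/3 ≈ 0.3333.
#55e99e → (85, 233, 158); #26c6d8 → (38, 198, 216).
R = 85 + 0.3333 × (38 − 85) = 69.335 → 69
G = 233 + 0.3333 × (198 − 233) = 221.334 → 221
B = 158 + 0.3333 × (216 − 158) = 177.331 → 177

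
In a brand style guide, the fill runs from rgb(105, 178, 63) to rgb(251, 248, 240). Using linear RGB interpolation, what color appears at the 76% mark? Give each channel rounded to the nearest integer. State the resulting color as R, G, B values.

(216, 231, 198)

76% corresponds to t = 0.76.
R = 105 + 0.76 × (251 − 105) = 105 + 0.76 × 146 = 215.96 → 216
G = 178 + 0.76 × (248 − 178) = 178 + 0.76 × 70 = 231.2 → 231
B = 63 + 0.76 × (240 − 63) = 63 + 0.76 × 177 = 197.52 → 198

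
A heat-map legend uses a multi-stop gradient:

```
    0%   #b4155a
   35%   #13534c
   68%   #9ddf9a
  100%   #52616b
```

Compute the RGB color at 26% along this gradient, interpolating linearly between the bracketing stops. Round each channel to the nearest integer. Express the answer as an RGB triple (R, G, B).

26% lies between the 0% and 35% stops, so the local fraction is t = (26 − 0)/(35 − 0) = 26/35 ≈ 0.7429.
#b4155a → (180, 21, 90); #13534c → (19, 83, 76).
R = 180 + 0.7429 × (19 − 180) = 60.393 → 60
G = 21 + 0.7429 × (83 − 21) = 67.06 → 67
B = 90 + 0.7429 × (76 − 90) = 79.599 → 80

(60, 67, 80)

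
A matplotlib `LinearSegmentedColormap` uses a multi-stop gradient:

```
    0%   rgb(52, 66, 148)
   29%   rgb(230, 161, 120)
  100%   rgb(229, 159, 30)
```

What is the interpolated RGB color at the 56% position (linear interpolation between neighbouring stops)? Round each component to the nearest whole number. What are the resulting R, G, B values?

(230, 160, 86)

56% lies between the 29% and 100% stops, so the local fraction is t = (56 − 29)/(100 − 29) = 27/71 ≈ 0.3803.
R = 230 + 0.3803 × (229 − 230) = 229.62 → 230
G = 161 + 0.3803 × (159 − 161) = 160.239 → 160
B = 120 + 0.3803 × (30 − 120) = 85.773 → 86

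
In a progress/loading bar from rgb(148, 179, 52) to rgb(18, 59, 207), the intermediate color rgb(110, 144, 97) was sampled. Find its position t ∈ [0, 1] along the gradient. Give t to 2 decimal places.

Invert the lerp on the B channel (largest span, 155): t = (97 − 52) / (207 − 52) = 45/155 = 0.29032.
Check on R: (110 − 148)/(18 − 148) = 0.2923 ✓

0.29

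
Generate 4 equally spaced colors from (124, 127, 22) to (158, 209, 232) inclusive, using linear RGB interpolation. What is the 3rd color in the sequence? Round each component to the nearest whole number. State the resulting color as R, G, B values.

(147, 182, 162)

With 4 swatches and endpoints inclusive, swatch 3 sits at t = (3 − 1)/(4 − 1) = 2/3 ≈ 0.6667.
R = 124 + 0.6667 × (158 − 124) = 146.668 → 147
G = 127 + 0.6667 × (209 − 127) = 181.669 → 182
B = 22 + 0.6667 × (232 − 22) = 162.007 → 162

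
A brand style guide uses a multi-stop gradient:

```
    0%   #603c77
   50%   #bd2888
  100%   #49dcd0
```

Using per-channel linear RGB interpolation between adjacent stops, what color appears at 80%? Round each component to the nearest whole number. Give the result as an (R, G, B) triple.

(119, 148, 179)

80% lies between the 50% and 100% stops, so the local fraction is t = (80 − 50)/(100 − 50) = 30/50 ≈ 0.6.
#bd2888 → (189, 40, 136); #49dcd0 → (73, 220, 208).
R = 189 + 0.6 × (73 − 189) = 119.4 → 119
G = 40 + 0.6 × (220 − 40) = 148 → 148
B = 136 + 0.6 × (208 − 136) = 179.2 → 179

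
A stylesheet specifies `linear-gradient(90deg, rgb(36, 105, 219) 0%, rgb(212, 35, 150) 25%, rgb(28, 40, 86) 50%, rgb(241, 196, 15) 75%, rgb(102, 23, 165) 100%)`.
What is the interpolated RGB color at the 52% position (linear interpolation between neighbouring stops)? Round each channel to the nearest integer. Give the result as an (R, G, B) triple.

52% lies between the 50% and 75% stops, so the local fraction is t = (52 − 50)/(75 − 50) = 2/25 ≈ 0.08.
R = 28 + 0.08 × (241 − 28) = 45.04 → 45
G = 40 + 0.08 × (196 − 40) = 52.48 → 52
B = 86 + 0.08 × (15 − 86) = 80.32 → 80

(45, 52, 80)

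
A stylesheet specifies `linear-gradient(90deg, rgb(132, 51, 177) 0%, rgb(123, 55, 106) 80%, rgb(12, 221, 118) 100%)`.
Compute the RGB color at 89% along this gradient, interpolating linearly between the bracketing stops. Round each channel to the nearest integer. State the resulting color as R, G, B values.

(73, 130, 111)

89% lies between the 80% and 100% stops, so the local fraction is t = (89 − 80)/(100 − 80) = 9/20 ≈ 0.45.
R = 123 + 0.45 × (12 − 123) = 73.05 → 73
G = 55 + 0.45 × (221 − 55) = 129.7 → 130
B = 106 + 0.45 × (118 − 106) = 111.4 → 111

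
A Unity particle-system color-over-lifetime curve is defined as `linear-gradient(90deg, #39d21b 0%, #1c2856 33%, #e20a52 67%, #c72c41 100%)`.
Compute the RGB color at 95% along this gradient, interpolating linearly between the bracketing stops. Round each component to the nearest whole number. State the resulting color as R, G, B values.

95% lies between the 67% and 100% stops, so the local fraction is t = (95 − 67)/(100 − 67) = 28/33 ≈ 0.8485.
#e20a52 → (226, 10, 82); #c72c41 → (199, 44, 65).
R = 226 + 0.8485 × (199 − 226) = 203.09 → 203
G = 10 + 0.8485 × (44 − 10) = 38.849 → 39
B = 82 + 0.8485 × (65 − 82) = 67.576 → 68

(203, 39, 68)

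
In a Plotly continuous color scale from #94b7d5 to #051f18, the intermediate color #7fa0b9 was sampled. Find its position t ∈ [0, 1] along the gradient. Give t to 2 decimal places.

0.15

Invert the lerp on the B channel (largest span, 189): t = (185 − 213) / (24 − 213) = -28/-189 = 0.14815.
Check on R: (127 − 148)/(5 − 148) = 0.1469 ✓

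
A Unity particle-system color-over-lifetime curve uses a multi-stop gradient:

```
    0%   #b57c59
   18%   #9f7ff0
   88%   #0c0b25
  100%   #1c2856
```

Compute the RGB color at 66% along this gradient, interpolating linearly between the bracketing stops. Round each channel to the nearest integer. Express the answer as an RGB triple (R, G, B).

66% lies between the 18% and 88% stops, so the local fraction is t = (66 − 18)/(88 − 18) = 48/70 ≈ 0.6857.
#9f7ff0 → (159, 127, 240); #0c0b25 → (12, 11, 37).
R = 159 + 0.6857 × (12 − 159) = 58.202 → 58
G = 127 + 0.6857 × (11 − 127) = 47.459 → 47
B = 240 + 0.6857 × (37 − 240) = 100.803 → 101

(58, 47, 101)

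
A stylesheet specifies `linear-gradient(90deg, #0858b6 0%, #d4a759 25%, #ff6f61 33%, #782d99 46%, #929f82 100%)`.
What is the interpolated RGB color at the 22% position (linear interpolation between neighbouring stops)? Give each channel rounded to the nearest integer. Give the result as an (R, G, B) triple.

(188, 158, 100)

22% lies between the 0% and 25% stops, so the local fraction is t = (22 − 0)/(25 − 0) = 22/25 ≈ 0.88.
#0858b6 → (8, 88, 182); #d4a759 → (212, 167, 89).
R = 8 + 0.88 × (212 − 8) = 187.52 → 188
G = 88 + 0.88 × (167 − 88) = 157.52 → 158
B = 182 + 0.88 × (89 − 182) = 100.16 → 100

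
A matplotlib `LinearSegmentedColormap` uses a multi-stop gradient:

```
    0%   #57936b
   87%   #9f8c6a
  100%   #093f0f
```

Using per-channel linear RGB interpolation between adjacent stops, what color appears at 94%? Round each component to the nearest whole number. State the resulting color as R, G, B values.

94% lies between the 87% and 100% stops, so the local fraction is t = (94 − 87)/(100 − 87) = 7/13 ≈ 0.5385.
#9f8c6a → (159, 140, 106); #093f0f → (9, 63, 15).
R = 159 + 0.5385 × (9 − 159) = 78.225 → 78
G = 140 + 0.5385 × (63 − 140) = 98.535 → 99
B = 106 + 0.5385 × (15 − 106) = 56.997 → 57

(78, 99, 57)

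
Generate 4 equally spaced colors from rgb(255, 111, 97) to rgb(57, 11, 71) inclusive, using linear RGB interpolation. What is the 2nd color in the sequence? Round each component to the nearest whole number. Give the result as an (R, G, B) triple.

With 4 swatches and endpoints inclusive, swatch 2 sits at t = (2 − 1)/(4 − 1) = 1/3 ≈ 0.3333.
R = 255 + 0.3333 × (57 − 255) = 189.007 → 189
G = 111 + 0.3333 × (11 − 111) = 77.67 → 78
B = 97 + 0.3333 × (71 − 97) = 88.334 → 88

(189, 78, 88)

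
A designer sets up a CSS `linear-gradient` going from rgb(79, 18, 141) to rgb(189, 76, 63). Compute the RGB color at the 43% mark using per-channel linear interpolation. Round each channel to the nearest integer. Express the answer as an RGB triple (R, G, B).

43% corresponds to t = 0.43.
R = 79 + 0.43 × (189 − 79) = 79 + 0.43 × 110 = 126.3 → 126
G = 18 + 0.43 × (76 − 18) = 18 + 0.43 × 58 = 42.94 → 43
B = 141 + 0.43 × (63 − 141) = 141 + 0.43 × -78 = 107.46 → 107
So the blended color is (126, 43, 107), about #7e2b6b.

(126, 43, 107)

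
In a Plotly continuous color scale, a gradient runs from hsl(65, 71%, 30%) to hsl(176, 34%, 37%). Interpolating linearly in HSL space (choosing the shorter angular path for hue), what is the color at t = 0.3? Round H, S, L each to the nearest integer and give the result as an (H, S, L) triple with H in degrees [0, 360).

(98, 60, 32)

Hue arc: Δh = 176 − 65 = 111° (|Δh| ≤ 180, already the shorter path).
H = 65 + 0.3 × (111) = 98.3 → 98°
S = 71 + 0.3 × (34 − 71) = 59.9 → 60%
L = 30 + 0.3 × (37 − 30) = 32.1 → 32%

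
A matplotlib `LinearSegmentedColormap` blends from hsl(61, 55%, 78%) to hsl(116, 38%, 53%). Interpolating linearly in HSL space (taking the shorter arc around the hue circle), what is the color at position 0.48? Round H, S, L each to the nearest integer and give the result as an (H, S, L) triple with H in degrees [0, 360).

Hue arc: Δh = 116 − 61 = 55° (|Δh| ≤ 180, already the shorter path).
H = 61 + 0.48 × (55) = 87.4 → 87°
S = 55 + 0.48 × (38 − 55) = 46.84 → 47%
L = 78 + 0.48 × (53 − 78) = 66 → 66%

(87, 47, 66)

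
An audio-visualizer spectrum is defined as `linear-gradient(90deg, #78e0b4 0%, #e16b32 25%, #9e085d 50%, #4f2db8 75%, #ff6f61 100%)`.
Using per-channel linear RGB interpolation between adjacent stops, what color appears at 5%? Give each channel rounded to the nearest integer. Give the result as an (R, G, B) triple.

5% lies between the 0% and 25% stops, so the local fraction is t = (5 − 0)/(25 − 0) = 5/25 ≈ 0.2.
#78e0b4 → (120, 224, 180); #e16b32 → (225, 107, 50).
R = 120 + 0.2 × (225 − 120) = 141 → 141
G = 224 + 0.2 × (107 − 224) = 200.6 → 201
B = 180 + 0.2 × (50 − 180) = 154 → 154

(141, 201, 154)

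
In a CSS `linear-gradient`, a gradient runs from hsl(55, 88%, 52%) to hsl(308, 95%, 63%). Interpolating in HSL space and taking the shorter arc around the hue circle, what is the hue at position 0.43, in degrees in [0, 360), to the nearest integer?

9

Hue: 308 − 55 = 253°, but |253| > 180 so the shorter arc goes the other way: Δh = 253 − 360 = -107°.
H = 55 + 0.43 × (-107) = 8.99 → 9°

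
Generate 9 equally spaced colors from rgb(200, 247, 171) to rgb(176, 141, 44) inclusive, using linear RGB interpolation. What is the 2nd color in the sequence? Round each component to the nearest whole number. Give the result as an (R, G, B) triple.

With 9 swatches and endpoints inclusive, swatch 2 sits at t = (2 − 1)/(9 − 1) = 1/8 ≈ 0.125.
R = 200 + 0.125 × (176 − 200) = 197 → 197
G = 247 + 0.125 × (141 − 247) = 233.75 → 234
B = 171 + 0.125 × (44 − 171) = 155.125 → 155

(197, 234, 155)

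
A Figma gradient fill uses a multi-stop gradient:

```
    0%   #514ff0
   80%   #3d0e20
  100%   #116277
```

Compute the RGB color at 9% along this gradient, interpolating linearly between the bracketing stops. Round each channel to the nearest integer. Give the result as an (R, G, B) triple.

9% lies between the 0% and 80% stops, so the local fraction is t = (9 − 0)/(80 − 0) = 9/80 ≈ 0.1125.
#514ff0 → (81, 79, 240); #3d0e20 → (61, 14, 32).
R = 81 + 0.1125 × (61 − 81) = 78.75 → 79
G = 79 + 0.1125 × (14 − 79) = 71.688 → 72
B = 240 + 0.1125 × (32 − 240) = 216.6 → 217

(79, 72, 217)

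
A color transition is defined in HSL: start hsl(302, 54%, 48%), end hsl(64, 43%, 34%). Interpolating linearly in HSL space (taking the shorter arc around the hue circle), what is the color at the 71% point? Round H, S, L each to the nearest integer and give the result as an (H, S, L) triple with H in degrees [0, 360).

Hue: 64 − 302 = -238°, but |-238| > 180 so the shorter arc goes the other way: Δh = -238 + 360 = 122°.
H = 302 + 0.71 × (122) = 388.62 → 389 → 389 mod 360 = 29°
S = 54 + 0.71 × (43 − 54) = 46.19 → 46%
L = 48 + 0.71 × (34 − 48) = 38.06 → 38%

(29, 46, 38)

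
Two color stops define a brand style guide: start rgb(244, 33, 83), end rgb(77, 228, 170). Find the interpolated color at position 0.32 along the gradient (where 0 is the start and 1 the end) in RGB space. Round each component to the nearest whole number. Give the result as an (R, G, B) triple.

R = 244 + 0.32 × (77 − 244) = 244 + 0.32 × -167 = 190.56 → 191
G = 33 + 0.32 × (228 − 33) = 33 + 0.32 × 195 = 95.4 → 95
B = 83 + 0.32 × (170 − 83) = 83 + 0.32 × 87 = 110.84 → 111
So the blended color is (191, 95, 111), about #bf5f6f.

(191, 95, 111)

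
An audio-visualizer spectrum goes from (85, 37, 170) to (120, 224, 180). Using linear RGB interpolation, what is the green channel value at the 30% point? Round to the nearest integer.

93

G = 37 + 0.3 × (224 − 37) = 93.1 → 93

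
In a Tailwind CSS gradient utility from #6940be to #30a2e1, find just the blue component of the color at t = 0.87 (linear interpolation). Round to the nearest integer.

220

B₁ = 190 (from #6940be), B₂ = 225 (from #30a2e1).
B = 190 + 0.87 × (225 − 190) = 220.45 → 220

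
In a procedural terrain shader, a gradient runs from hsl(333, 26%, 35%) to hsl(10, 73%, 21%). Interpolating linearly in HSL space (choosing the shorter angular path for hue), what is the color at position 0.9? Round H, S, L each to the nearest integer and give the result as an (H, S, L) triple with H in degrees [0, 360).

(6, 68, 22)

Hue: 10 − 333 = -323°, but |-323| > 180 so the shorter arc goes the other way: Δh = -323 + 360 = 37°.
H = 333 + 0.9 × (37) = 366.3 → 366 → 366 mod 360 = 6°
S = 26 + 0.9 × (73 − 26) = 68.3 → 68%
L = 35 + 0.9 × (21 − 35) = 22.4 → 22%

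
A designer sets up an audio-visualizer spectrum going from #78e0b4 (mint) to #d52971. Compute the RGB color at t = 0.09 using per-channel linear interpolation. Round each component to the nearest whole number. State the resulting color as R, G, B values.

(128, 208, 174)

#78e0b4 → (120, 224, 180); #d52971 → (213, 41, 113).
R = 120 + 0.09 × (213 − 120) = 120 + 0.09 × 93 = 128.37 → 128
G = 224 + 0.09 × (41 − 224) = 224 + 0.09 × -183 = 207.53 → 208
B = 180 + 0.09 × (113 − 180) = 180 + 0.09 × -67 = 173.97 → 174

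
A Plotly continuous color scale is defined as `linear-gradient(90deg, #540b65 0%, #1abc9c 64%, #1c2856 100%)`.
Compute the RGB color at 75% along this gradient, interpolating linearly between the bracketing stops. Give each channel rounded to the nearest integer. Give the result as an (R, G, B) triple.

75% lies between the 64% and 100% stops, so the local fraction is t = (75 − 64)/(100 − 64) = 11/36 ≈ 0.3056.
#1abc9c → (26, 188, 156); #1c2856 → (28, 40, 86).
R = 26 + 0.3056 × (28 − 26) = 26.611 → 27
G = 188 + 0.3056 × (40 − 188) = 142.771 → 143
B = 156 + 0.3056 × (86 − 156) = 134.608 → 135

(27, 143, 135)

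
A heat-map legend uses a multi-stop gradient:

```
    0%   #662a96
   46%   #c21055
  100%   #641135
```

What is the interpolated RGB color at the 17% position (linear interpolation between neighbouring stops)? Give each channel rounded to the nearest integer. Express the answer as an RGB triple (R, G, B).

17% lies between the 0% and 46% stops, so the local fraction is t = (17 − 0)/(46 − 0) = 17/46 ≈ 0.3696.
#662a96 → (102, 42, 150); #c21055 → (194, 16, 85).
R = 102 + 0.3696 × (194 − 102) = 136.003 → 136
G = 42 + 0.3696 × (16 − 42) = 32.39 → 32
B = 150 + 0.3696 × (85 − 150) = 125.976 → 126

(136, 32, 126)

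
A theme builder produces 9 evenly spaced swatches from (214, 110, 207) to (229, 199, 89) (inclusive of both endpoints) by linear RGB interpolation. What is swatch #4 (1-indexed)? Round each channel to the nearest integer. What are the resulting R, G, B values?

(220, 143, 163)

With 9 swatches and endpoints inclusive, swatch 4 sits at t = (4 − 1)/(9 − 1) = 3/8 ≈ 0.375.
R = 214 + 0.375 × (229 − 214) = 219.625 → 220
G = 110 + 0.375 × (199 − 110) = 143.375 → 143
B = 207 + 0.375 × (89 − 207) = 162.75 → 163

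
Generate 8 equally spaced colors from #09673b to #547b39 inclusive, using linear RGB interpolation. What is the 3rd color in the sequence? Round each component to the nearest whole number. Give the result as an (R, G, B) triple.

(30, 109, 58)

With 8 swatches and endpoints inclusive, swatch 3 sits at t = (3 − 1)/(8 − 1) = 2/7 ≈ 0.2857.
#09673b → (9, 103, 59); #547b39 → (84, 123, 57).
R = 9 + 0.2857 × (84 − 9) = 30.428 → 30
G = 103 + 0.2857 × (123 − 103) = 108.714 → 109
B = 59 + 0.2857 × (57 − 59) = 58.429 → 58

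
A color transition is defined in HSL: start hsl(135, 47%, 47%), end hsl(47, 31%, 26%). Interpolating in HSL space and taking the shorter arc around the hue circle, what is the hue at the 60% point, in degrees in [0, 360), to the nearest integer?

Hue arc: Δh = 47 − 135 = -88° (|Δh| ≤ 180, already the shorter path).
H = 135 + 0.6 × (-88) = 82.2 → 82°

82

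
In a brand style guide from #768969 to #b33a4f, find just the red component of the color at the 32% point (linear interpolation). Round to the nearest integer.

R₁ = 118 (from #768969), R₂ = 179 (from #b33a4f).
R = 118 + 0.32 × (179 − 118) = 137.52 → 138

138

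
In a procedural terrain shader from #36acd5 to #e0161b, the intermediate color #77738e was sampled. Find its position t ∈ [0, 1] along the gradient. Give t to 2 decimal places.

0.38

Invert the lerp on the B channel (largest span, 186): t = (142 − 213) / (27 − 213) = -71/-186 = 0.38172.
Check on R: (119 − 54)/(224 − 54) = 0.3824 ✓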